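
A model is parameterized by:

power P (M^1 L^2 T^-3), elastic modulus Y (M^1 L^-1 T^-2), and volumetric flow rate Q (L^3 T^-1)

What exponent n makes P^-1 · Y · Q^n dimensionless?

Balance the L exponent: (3)·n from Q, plus −(2) + (-1) = -3 from the rest, must sum to zero.
3n − 3 = 0, so n = 1.

1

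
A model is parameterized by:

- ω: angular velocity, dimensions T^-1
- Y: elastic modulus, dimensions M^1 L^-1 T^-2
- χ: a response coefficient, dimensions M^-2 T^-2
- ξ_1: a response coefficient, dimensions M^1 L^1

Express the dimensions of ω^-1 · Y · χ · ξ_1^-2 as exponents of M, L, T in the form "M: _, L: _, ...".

M: -3, L: -3, T: -3

Collect each base-dimension exponent across the product:
  M: −(0) + (1) + (-2) − 2·(1) = -3
  L: −(0) + (-1) + (0) − 2·(1) = -3
  T: −(-1) + (-2) + (-2) − 2·(0) = -3
So the dimensions are [M⁻³ L⁻³ T⁻³].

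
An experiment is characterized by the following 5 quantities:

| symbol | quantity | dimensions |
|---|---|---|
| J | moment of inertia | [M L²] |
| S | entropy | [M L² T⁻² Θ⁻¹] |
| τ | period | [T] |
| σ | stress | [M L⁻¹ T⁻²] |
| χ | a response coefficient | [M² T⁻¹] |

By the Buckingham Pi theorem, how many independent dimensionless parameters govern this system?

1

There are 5 variables and 4 base dimensions (M, L, T, Θ).
The dimension matrix has rank 4.
Independent dimensionless groups: 5 − 4 = 1.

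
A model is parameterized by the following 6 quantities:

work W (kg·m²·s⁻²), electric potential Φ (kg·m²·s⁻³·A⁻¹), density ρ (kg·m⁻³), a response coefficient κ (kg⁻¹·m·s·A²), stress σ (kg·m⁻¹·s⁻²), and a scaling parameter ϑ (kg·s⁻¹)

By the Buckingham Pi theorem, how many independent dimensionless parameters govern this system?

2

There are 6 variables and 4 base dimensions (M, L, T, I).
The dimension matrix has rank 4.
Independent dimensionless groups: 6 − 4 = 2.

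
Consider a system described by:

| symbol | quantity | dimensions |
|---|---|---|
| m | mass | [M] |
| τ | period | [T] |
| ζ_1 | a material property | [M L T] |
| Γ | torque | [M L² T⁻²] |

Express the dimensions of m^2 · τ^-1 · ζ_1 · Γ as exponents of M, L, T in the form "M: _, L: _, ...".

M: 4, L: 3, T: -2

Collect each base-dimension exponent across the product:
  M: 2·(1) − (0) + (1) + (1) = 4
  L: 2·(0) − (0) + (1) + (2) = 3
  T: 2·(0) − (1) + (1) + (-2) = -2
So the dimensions are [M⁴ L³ T⁻²].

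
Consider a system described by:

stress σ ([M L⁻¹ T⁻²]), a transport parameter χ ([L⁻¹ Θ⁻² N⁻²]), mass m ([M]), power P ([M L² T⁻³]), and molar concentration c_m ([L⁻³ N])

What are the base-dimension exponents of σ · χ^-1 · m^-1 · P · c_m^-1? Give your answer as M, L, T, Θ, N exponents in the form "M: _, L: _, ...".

Collect each base-dimension exponent across the product:
  M: (1) − (0) − (1) + (1) − (0) = 1
  L: (-1) − (-1) − (0) + (2) − (-3) = 5
  T: (-2) − (0) − (0) + (-3) − (0) = -5
  Θ: (0) − (-2) − (0) + (0) − (0) = 2
  N: (0) − (-2) − (0) + (0) − (1) = 1
So the dimensions are [M L⁵ T⁻⁵ Θ² N].

M: 1, L: 5, T: -5, Θ: 2, N: 1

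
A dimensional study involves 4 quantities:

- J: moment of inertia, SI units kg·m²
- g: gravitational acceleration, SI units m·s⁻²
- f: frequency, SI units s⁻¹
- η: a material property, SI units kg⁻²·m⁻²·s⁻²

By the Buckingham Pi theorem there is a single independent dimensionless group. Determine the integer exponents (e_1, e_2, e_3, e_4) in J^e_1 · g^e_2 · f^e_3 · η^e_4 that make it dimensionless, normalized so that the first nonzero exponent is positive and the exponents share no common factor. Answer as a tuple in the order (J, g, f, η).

(2, -2, 2, 1)

M: e_1·(1) + e_2·(0) + e_3·(0) + e_4·(-2) = 0
L: e_1·(2) + e_2·(1) + e_3·(0) + e_4·(-2) = 0
T: e_1·(0) + e_2·(-2) + e_3·(-1) + e_4·(-2) = 0
Solving this homogeneous linear system for the smallest-integer solution (first nonzero entry positive) gives (2, -2, 2, 1).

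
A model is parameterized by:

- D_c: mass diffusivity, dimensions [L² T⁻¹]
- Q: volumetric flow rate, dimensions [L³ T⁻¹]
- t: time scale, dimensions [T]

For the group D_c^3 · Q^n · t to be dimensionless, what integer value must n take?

-2

Balance the L exponent: (3)·n from Q, plus 3·(2) + (0) = 6 from the rest, must sum to zero.
3n + 6 = 0, so n = -2.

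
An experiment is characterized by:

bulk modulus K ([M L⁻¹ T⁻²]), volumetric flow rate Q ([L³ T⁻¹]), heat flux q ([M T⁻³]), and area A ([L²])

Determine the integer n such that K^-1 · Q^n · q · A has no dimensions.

-1

Balance the L exponent: (3)·n from Q, plus −(-1) + (0) + (2) = 3 from the rest, must sum to zero.
3n + 3 = 0, so n = -1.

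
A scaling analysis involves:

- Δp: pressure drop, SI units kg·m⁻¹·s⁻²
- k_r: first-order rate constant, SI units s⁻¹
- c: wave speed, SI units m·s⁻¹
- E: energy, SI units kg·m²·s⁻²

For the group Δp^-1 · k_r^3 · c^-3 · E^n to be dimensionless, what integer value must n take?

Balance the M exponent: (1)·n from E, plus −(1) + 3·(0) − 3·(0) = -1 from the rest, must sum to zero.
n − 1 = 0, so n = 1.

1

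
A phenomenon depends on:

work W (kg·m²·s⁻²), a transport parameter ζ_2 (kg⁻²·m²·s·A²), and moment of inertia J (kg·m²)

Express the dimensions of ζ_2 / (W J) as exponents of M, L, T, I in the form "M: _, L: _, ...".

M: -4, L: -2, T: 3, I: 2

Collect each base-dimension exponent across the product:
  M: −(1) + (-2) − (1) = -4
  L: −(2) + (2) − (2) = -2
  T: −(-2) + (1) − (0) = 3
  I: −(0) + (2) − (0) = 2
So the dimensions are [M⁻⁴ L⁻² T³ I²].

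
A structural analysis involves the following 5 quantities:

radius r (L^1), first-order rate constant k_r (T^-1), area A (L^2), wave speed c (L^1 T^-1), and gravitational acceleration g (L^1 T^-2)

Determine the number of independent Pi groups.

There are 5 variables and 2 base dimensions (L, T).
The dimension matrix has rank 2.
Independent dimensionless groups: 5 − 2 = 3.

3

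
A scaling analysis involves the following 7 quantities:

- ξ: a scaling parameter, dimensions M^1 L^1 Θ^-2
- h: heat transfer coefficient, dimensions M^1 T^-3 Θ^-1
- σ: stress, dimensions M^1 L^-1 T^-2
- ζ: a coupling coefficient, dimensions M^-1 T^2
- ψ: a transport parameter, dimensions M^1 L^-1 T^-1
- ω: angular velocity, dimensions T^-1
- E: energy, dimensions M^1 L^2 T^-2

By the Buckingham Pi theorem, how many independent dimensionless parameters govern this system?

3

There are 7 variables and 4 base dimensions (M, L, T, Θ).
The dimension matrix has rank 4.
Independent dimensionless groups: 7 − 4 = 3.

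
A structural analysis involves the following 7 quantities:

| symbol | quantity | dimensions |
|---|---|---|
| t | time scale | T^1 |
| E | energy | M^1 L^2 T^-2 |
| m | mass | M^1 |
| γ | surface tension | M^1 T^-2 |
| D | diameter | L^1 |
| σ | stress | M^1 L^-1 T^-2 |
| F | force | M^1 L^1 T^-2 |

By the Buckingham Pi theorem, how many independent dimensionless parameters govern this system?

4

There are 7 variables and 3 base dimensions (M, L, T).
The dimension matrix has rank 3.
Independent dimensionless groups: 7 − 3 = 4.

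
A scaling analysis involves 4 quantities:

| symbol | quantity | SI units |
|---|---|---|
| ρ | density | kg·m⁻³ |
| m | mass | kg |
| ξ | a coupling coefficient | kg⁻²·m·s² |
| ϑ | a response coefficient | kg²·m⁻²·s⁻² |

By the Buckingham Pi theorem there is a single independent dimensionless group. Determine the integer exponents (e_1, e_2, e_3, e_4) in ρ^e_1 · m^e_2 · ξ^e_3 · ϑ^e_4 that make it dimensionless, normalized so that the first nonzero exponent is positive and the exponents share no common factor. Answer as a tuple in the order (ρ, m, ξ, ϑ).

(1, -1, -3, -3)

M: e_1·(1) + e_2·(1) + e_3·(-2) + e_4·(2) = 0
L: e_1·(-3) + e_2·(0) + e_3·(1) + e_4·(-2) = 0
T: e_1·(0) + e_2·(0) + e_3·(2) + e_4·(-2) = 0
Solving this homogeneous linear system for the smallest-integer solution (first nonzero entry positive) gives (1, -1, -3, -3).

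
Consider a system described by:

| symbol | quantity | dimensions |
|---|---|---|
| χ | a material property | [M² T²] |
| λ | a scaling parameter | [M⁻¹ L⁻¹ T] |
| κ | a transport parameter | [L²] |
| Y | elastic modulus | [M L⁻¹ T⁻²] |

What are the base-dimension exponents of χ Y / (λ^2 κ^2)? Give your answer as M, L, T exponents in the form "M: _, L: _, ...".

Collect each base-dimension exponent across the product:
  M: (2) − 2·(-1) − 2·(0) + (1) = 5
  L: (0) − 2·(-1) − 2·(2) + (-1) = -3
  T: (2) − 2·(1) − 2·(0) + (-2) = -2
So the dimensions are [M⁵ L⁻³ T⁻²].

M: 5, L: -3, T: -2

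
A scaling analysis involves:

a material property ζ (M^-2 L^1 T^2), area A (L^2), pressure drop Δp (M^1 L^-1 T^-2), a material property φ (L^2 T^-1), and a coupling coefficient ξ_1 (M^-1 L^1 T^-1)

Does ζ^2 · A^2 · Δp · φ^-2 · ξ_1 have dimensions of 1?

no

Sum the exponent of each base dimension across the product:
  M: 2·[ζ]_M + 2·[A]_M + [Δp]_M − 2·[φ]_M + [ξ_1]_M = 2·(-2) + 2·(0) + (1) − 2·(0) + (-1) = -4
  L: 2·[ζ]_L + 2·[A]_L + [Δp]_L − 2·[φ]_L + [ξ_1]_L = 2·(1) + 2·(2) + (-1) − 2·(2) + (1) = 2
  T: 2·[ζ]_T + 2·[A]_T + [Δp]_T − 2·[φ]_T + [ξ_1]_T = 2·(2) + 2·(0) + (-2) − 2·(-1) + (-1) = 3
Net dimensions [M⁻⁴ L² T³] ≠ [1] — not dimensionless.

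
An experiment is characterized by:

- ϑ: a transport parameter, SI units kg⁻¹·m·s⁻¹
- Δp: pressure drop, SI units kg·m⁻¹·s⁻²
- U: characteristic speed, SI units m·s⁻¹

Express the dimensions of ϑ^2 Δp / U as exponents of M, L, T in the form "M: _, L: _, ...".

Collect each base-dimension exponent across the product:
  M: 2·(-1) + (1) − (0) = -1
  L: 2·(1) + (-1) − (1) = 0
  T: 2·(-1) + (-2) − (-1) = -3
So the dimensions are [M⁻¹ T⁻³].

M: -1, L: 0, T: -3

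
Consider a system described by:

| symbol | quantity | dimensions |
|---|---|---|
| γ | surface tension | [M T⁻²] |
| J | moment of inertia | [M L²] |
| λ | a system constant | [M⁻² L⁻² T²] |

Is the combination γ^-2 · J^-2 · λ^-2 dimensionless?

Sum the exponent of each base dimension across the product:
  M: −2·[γ]_M − 2·[J]_M − 2·[λ]_M = −2·(1) − 2·(1) − 2·(-2) = 0
  L: −2·[γ]_L − 2·[J]_L − 2·[λ]_L = −2·(0) − 2·(2) − 2·(-2) = 0
  T: −2·[γ]_T − 2·[J]_T − 2·[λ]_T = −2·(-2) − 2·(0) − 2·(2) = 0
  Θ: −2·[γ]_Θ − 2·[J]_Θ − 2·[λ]_Θ = −2·(0) − 2·(0) − 2·(0) = 0
All base exponents vanish — dimensionless.

yes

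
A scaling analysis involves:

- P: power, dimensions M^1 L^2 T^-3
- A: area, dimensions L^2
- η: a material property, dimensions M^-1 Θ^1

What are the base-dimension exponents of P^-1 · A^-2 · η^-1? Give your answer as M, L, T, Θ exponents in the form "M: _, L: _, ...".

M: 0, L: -6, T: 3, Θ: -1

Collect each base-dimension exponent across the product:
  M: −(1) − 2·(0) − (-1) = 0
  L: −(2) − 2·(2) − (0) = -6
  T: −(-3) − 2·(0) − (0) = 3
  Θ: −(0) − 2·(0) − (1) = -1
So the dimensions are [L⁻⁶ T³ Θ⁻¹].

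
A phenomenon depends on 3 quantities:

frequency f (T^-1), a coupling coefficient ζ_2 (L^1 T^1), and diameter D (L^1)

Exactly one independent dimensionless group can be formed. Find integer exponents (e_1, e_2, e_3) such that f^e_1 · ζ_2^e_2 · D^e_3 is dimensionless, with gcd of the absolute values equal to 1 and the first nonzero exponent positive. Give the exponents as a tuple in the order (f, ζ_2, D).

(1, 1, -1)

L: e_1·(0) + e_2·(1) + e_3·(1) = 0
T: e_1·(-1) + e_2·(1) + e_3·(0) = 0
Solving this homogeneous linear system for the smallest-integer solution (first nonzero entry positive) gives (1, 1, -1).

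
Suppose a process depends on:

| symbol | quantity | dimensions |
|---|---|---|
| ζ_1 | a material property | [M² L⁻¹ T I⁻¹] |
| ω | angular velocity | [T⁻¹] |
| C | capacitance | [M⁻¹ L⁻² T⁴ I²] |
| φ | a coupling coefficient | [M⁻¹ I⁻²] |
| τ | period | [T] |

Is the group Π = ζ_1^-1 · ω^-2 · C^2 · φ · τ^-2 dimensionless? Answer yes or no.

no

Sum the exponent of each base dimension across the product:
  M: −[ζ_1]_M − 2·[ω]_M + 2·[C]_M + [φ]_M − 2·[τ]_M = −(2) − 2·(0) + 2·(-1) + (-1) − 2·(0) = -5
  L: −[ζ_1]_L − 2·[ω]_L + 2·[C]_L + [φ]_L − 2·[τ]_L = −(-1) − 2·(0) + 2·(-2) + (0) − 2·(0) = -3
  T: −[ζ_1]_T − 2·[ω]_T + 2·[C]_T + [φ]_T − 2·[τ]_T = −(1) − 2·(-1) + 2·(4) + (0) − 2·(1) = 7
  I: −[ζ_1]_I − 2·[ω]_I + 2·[C]_I + [φ]_I − 2·[τ]_I = −(-1) − 2·(0) + 2·(2) + (-2) − 2·(0) = 3
Net dimensions [M⁻⁵ L⁻³ T⁷ I³] ≠ [1] — not dimensionless.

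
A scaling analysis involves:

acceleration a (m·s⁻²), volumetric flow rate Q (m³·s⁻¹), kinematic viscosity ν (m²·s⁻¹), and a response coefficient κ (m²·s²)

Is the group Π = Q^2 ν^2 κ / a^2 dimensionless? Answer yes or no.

no

Sum the exponent of each base dimension across the product:
  L: −2·[a]_L + 2·[Q]_L + 2·[ν]_L + [κ]_L = −2·(1) + 2·(3) + 2·(2) + (2) = 10
  T: −2·[a]_T + 2·[Q]_T + 2·[ν]_T + [κ]_T = −2·(-2) + 2·(-1) + 2·(-1) + (2) = 2
Net dimensions [L¹⁰ T²] ≠ [1] — not dimensionless.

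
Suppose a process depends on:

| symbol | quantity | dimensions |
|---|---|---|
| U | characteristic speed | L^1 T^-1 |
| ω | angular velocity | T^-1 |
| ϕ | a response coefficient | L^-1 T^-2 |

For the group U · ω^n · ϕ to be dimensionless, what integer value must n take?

Balance the T exponent: (-1)·n from ω, plus (-1) + (-2) = -3 from the rest, must sum to zero.
−n − 3 = 0, so n = -3.

-3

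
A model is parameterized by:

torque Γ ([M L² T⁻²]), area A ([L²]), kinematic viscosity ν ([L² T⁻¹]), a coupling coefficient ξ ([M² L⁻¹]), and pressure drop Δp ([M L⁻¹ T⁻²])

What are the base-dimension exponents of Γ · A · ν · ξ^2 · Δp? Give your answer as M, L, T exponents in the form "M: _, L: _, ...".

M: 6, L: 3, T: -5

Collect each base-dimension exponent across the product:
  M: (1) + (0) + (0) + 2·(2) + (1) = 6
  L: (2) + (2) + (2) + 2·(-1) + (-1) = 3
  T: (-2) + (0) + (-1) + 2·(0) + (-2) = -5
So the dimensions are [M⁶ L³ T⁻⁵].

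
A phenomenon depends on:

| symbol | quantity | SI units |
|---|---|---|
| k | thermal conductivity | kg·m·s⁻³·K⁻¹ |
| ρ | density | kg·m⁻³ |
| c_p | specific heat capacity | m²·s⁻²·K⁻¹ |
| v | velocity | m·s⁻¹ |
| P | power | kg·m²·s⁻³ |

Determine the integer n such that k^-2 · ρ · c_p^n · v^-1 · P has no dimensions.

Balance the L exponent: (2)·n from c_p, plus −2·(1) + (-3) − (1) + (2) = -4 from the rest, must sum to zero.
2n − 4 = 0, so n = 2.

2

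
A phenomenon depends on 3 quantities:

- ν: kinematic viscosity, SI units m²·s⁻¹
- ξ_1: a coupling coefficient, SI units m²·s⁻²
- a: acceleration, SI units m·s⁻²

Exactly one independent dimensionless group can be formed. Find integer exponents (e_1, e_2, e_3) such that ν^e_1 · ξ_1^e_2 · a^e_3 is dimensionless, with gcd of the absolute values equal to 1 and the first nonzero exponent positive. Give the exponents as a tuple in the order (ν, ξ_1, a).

L: e_1·(2) + e_2·(2) + e_3·(1) = 0
T: e_1·(-1) + e_2·(-2) + e_3·(-2) = 0
Solving this homogeneous linear system for the smallest-integer solution (first nonzero entry positive) gives (2, -3, 2).

(2, -3, 2)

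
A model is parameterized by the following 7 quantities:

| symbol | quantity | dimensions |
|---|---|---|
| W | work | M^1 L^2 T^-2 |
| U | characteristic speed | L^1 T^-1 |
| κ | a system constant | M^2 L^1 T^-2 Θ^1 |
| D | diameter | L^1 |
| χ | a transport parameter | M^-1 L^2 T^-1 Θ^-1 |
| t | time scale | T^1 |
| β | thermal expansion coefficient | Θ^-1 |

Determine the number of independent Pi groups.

3

There are 7 variables and 4 base dimensions (M, L, T, Θ).
The dimension matrix has rank 4.
Independent dimensionless groups: 7 − 4 = 3.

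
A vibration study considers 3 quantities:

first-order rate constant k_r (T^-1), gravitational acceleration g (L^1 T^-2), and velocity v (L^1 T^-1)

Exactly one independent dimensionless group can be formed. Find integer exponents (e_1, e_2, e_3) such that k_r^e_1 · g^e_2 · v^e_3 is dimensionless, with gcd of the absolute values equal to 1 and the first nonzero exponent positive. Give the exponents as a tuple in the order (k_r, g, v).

L: e_1·(0) + e_2·(1) + e_3·(1) = 0
T: e_1·(-1) + e_2·(-2) + e_3·(-1) = 0
Solving this homogeneous linear system for the smallest-integer solution (first nonzero entry positive) gives (1, -1, 1).

(1, -1, 1)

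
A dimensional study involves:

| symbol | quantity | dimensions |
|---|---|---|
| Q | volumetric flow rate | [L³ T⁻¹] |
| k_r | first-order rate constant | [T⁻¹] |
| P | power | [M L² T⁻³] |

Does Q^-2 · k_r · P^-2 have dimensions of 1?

Sum the exponent of each base dimension across the product:
  M: −2·[Q]_M + [k_r]_M − 2·[P]_M = −2·(0) + (0) − 2·(1) = -2
  L: −2·[Q]_L + [k_r]_L − 2·[P]_L = −2·(3) + (0) − 2·(2) = -10
  T: −2·[Q]_T + [k_r]_T − 2·[P]_T = −2·(-1) + (-1) − 2·(-3) = 7
Net dimensions [M⁻² L⁻¹⁰ T⁷] ≠ [1] — not dimensionless.

no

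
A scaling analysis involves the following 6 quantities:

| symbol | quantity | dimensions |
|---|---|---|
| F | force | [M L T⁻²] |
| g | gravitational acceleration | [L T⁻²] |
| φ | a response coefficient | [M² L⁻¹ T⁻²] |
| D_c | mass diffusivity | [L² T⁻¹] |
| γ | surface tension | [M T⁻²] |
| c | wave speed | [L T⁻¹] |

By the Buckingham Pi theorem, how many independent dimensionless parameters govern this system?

There are 6 variables and 3 base dimensions (M, L, T).
The dimension matrix has rank 3.
Independent dimensionless groups: 6 − 3 = 3.

3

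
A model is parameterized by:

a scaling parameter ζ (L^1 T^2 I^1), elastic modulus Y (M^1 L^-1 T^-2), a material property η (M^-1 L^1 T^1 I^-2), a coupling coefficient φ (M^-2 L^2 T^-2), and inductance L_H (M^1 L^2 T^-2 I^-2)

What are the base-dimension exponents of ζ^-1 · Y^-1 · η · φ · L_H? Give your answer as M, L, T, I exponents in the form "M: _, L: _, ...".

M: -3, L: 5, T: -3, I: -5

Collect each base-dimension exponent across the product:
  M: −(0) − (1) + (-1) + (-2) + (1) = -3
  L: −(1) − (-1) + (1) + (2) + (2) = 5
  T: −(2) − (-2) + (1) + (-2) + (-2) = -3
  I: −(1) − (0) + (-2) + (0) + (-2) = -5
So the dimensions are [M⁻³ L⁵ T⁻³ I⁻⁵].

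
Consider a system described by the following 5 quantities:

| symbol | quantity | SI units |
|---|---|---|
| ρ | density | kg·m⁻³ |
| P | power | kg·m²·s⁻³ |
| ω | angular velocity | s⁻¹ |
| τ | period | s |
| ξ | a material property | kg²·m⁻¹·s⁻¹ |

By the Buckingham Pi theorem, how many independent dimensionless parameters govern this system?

There are 5 variables and 3 base dimensions (M, L, T).
The dimension matrix has rank 3.
Independent dimensionless groups: 5 − 3 = 2.

2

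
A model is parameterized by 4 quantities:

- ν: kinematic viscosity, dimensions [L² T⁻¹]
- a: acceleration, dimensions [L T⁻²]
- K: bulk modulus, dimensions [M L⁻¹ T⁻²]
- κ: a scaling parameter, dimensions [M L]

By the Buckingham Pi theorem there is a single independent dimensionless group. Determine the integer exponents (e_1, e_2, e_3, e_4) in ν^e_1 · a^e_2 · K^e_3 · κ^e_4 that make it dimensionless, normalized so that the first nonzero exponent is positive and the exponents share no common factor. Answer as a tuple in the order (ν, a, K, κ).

(2, -2, 1, -1)

M: e_1·(0) + e_2·(0) + e_3·(1) + e_4·(1) = 0
L: e_1·(2) + e_2·(1) + e_3·(-1) + e_4·(1) = 0
T: e_1·(-1) + e_2·(-2) + e_3·(-2) + e_4·(0) = 0
Solving this homogeneous linear system for the smallest-integer solution (first nonzero entry positive) gives (2, -2, 1, -1).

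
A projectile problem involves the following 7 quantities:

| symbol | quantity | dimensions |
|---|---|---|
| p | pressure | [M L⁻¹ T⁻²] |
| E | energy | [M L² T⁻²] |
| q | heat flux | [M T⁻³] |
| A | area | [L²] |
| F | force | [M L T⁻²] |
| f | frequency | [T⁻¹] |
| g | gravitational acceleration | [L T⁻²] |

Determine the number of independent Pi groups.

4

There are 7 variables and 3 base dimensions (M, L, T).
The dimension matrix has rank 3.
Independent dimensionless groups: 7 − 3 = 4.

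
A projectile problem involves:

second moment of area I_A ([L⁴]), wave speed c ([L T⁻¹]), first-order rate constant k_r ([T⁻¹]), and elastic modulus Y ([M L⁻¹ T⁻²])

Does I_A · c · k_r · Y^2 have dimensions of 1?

Sum the exponent of each base dimension across the product:
  M: [I_A]_M + [c]_M + [k_r]_M + 2·[Y]_M = (0) + (0) + (0) + 2·(1) = 2
  L: [I_A]_L + [c]_L + [k_r]_L + 2·[Y]_L = (4) + (1) + (0) + 2·(-1) = 3
  T: [I_A]_T + [c]_T + [k_r]_T + 2·[Y]_T = (0) + (-1) + (-1) + 2·(-2) = -6
Net dimensions [M² L³ T⁻⁶] ≠ [1] — not dimensionless.

no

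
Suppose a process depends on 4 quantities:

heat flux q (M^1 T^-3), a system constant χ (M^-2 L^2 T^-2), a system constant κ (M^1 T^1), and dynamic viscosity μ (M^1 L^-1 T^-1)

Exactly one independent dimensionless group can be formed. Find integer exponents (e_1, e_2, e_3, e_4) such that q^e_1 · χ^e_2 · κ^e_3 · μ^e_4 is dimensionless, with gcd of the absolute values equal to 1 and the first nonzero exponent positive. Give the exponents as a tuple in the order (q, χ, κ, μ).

M: e_1·(1) + e_2·(-2) + e_3·(1) + e_4·(1) = 0
L: e_1·(0) + e_2·(2) + e_3·(0) + e_4·(-1) = 0
T: e_1·(-3) + e_2·(-2) + e_3·(1) + e_4·(-1) = 0
Solving this homogeneous linear system for the smallest-integer solution (first nonzero entry positive) gives (1, -1, -1, -2).

(1, -1, -1, -2)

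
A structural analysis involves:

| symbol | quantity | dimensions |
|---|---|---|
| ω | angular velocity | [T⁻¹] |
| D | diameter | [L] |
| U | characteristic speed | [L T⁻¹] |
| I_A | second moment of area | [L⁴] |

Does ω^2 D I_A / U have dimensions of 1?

Sum the exponent of each base dimension across the product:
  L: 2·[ω]_L + [D]_L − [U]_L + [I_A]_L = 2·(0) + (1) − (1) + (4) = 4
  T: 2·[ω]_T + [D]_T − [U]_T + [I_A]_T = 2·(-1) + (0) − (-1) + (0) = -1
Net dimensions [L⁴ T⁻¹] ≠ [1] — not dimensionless.

no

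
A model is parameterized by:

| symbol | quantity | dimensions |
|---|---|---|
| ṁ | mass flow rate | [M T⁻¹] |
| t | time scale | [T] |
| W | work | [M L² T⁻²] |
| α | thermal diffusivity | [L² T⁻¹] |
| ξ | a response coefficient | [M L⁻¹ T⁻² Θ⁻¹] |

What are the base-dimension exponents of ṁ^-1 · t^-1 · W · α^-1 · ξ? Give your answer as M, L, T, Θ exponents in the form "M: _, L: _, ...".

M: 1, L: -1, T: -3, Θ: -1

Collect each base-dimension exponent across the product:
  M: −(1) − (0) + (1) − (0) + (1) = 1
  L: −(0) − (0) + (2) − (2) + (-1) = -1
  T: −(-1) − (1) + (-2) − (-1) + (-2) = -3
  Θ: −(0) − (0) + (0) − (0) + (-1) = -1
So the dimensions are [M L⁻¹ T⁻³ Θ⁻¹].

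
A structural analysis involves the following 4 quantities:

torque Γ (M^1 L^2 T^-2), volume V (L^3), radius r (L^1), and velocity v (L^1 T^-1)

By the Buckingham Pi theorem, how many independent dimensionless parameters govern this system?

1

There are 4 variables and 3 base dimensions (M, L, T).
The dimension matrix has rank 3.
Independent dimensionless groups: 4 − 3 = 1.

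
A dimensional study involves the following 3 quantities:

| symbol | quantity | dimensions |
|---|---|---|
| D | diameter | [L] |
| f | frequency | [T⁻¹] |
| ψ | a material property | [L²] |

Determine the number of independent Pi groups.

1

There are 3 variables and 2 base dimensions (L, T).
The dimension matrix has rank 2.
Independent dimensionless groups: 3 − 2 = 1.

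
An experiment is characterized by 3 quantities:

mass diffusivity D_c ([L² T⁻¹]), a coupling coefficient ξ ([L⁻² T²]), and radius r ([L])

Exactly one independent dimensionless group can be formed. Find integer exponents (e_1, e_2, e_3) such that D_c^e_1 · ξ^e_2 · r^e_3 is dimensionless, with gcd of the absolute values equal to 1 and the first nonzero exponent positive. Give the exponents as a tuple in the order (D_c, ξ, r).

(2, 1, -2)

L: e_1·(2) + e_2·(-2) + e_3·(1) = 0
T: e_1·(-1) + e_2·(2) + e_3·(0) = 0
Solving this homogeneous linear system for the smallest-integer solution (first nonzero entry positive) gives (2, 1, -2).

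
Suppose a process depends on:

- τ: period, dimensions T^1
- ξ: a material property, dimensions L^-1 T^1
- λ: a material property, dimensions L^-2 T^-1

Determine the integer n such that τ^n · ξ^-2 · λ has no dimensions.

Balance the T exponent: (1)·n from τ, plus −2·(1) + (-1) = -3 from the rest, must sum to zero.
n − 3 = 0, so n = 3.

3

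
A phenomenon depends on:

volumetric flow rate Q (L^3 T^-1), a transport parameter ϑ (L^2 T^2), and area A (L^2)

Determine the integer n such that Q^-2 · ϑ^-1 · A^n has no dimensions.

Balance the L exponent: (2)·n from A, plus −2·(3) − (2) = -8 from the rest, must sum to zero.
2n − 8 = 0, so n = 4.

4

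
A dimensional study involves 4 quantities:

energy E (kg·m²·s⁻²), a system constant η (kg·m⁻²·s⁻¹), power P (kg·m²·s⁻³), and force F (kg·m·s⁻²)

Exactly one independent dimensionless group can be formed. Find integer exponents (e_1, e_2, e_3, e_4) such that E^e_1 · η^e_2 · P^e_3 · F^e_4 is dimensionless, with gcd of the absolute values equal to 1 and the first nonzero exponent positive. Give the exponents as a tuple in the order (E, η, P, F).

M: e_1·(1) + e_2·(1) + e_3·(1) + e_4·(1) = 0
L: e_1·(2) + e_2·(-2) + e_3·(2) + e_4·(1) = 0
T: e_1·(-2) + e_2·(-1) + e_3·(-3) + e_4·(-2) = 0
Solving this homogeneous linear system for the smallest-integer solution (first nonzero entry positive) gives (2, 1, 1, -4).

(2, 1, 1, -4)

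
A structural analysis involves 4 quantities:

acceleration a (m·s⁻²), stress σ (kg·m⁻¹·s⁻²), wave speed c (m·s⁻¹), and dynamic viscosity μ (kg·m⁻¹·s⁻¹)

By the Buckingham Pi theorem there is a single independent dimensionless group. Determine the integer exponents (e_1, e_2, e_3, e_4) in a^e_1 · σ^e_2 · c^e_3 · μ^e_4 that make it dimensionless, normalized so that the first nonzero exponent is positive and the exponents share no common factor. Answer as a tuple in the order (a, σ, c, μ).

M: e_1·(0) + e_2·(1) + e_3·(0) + e_4·(1) = 0
L: e_1·(1) + e_2·(-1) + e_3·(1) + e_4·(-1) = 0
T: e_1·(-2) + e_2·(-2) + e_3·(-1) + e_4·(-1) = 0
Solving this homogeneous linear system for the smallest-integer solution (first nonzero entry positive) gives (1, -1, -1, 1).

(1, -1, -1, 1)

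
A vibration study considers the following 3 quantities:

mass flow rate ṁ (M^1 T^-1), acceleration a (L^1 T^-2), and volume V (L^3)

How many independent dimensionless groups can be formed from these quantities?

There are 3 variables and 3 base dimensions (M, L, T).
The dimension matrix has rank 3.
Independent dimensionless groups: 3 − 3 = 0.

0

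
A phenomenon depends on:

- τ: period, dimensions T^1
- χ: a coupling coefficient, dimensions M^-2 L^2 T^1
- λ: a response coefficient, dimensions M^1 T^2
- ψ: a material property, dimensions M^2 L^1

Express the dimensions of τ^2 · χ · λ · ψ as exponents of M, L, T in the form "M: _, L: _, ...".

M: 1, L: 3, T: 5

Collect each base-dimension exponent across the product:
  M: 2·(0) + (-2) + (1) + (2) = 1
  L: 2·(0) + (2) + (0) + (1) = 3
  T: 2·(1) + (1) + (2) + (0) = 5
So the dimensions are [M L³ T⁵].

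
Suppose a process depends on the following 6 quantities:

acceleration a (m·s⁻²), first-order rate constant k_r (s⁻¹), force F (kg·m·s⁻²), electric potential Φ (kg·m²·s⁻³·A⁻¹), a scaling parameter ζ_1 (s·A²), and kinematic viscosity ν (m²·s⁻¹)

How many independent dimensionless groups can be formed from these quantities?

There are 6 variables and 4 base dimensions (M, L, T, I).
The dimension matrix has rank 4.
Independent dimensionless groups: 6 − 4 = 2.

2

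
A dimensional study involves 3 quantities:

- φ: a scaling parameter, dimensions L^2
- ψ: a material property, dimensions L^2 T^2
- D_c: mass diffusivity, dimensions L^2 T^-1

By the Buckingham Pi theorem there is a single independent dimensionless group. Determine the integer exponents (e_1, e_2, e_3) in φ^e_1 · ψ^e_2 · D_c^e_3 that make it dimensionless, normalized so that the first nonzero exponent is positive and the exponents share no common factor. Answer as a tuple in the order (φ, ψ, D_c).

L: e_1·(2) + e_2·(2) + e_3·(2) = 0
T: e_1·(0) + e_2·(2) + e_3·(-1) = 0
Solving this homogeneous linear system for the smallest-integer solution (first nonzero entry positive) gives (3, -1, -2).

(3, -1, -2)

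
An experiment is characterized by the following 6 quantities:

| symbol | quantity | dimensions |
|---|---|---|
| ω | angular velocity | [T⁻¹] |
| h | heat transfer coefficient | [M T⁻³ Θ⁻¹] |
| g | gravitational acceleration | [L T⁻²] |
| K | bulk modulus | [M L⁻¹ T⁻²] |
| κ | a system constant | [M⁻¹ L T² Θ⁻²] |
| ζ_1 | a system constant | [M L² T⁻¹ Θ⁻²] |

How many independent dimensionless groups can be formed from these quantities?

2

There are 6 variables and 4 base dimensions (M, L, T, Θ).
The dimension matrix has rank 4.
Independent dimensionless groups: 6 − 4 = 2.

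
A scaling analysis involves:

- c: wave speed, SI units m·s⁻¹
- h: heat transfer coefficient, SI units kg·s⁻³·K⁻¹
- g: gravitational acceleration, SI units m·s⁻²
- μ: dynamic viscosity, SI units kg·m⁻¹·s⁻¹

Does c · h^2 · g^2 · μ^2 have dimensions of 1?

Sum the exponent of each base dimension across the product:
  M: [c]_M + 2·[h]_M + 2·[g]_M + 2·[μ]_M = (0) + 2·(1) + 2·(0) + 2·(1) = 4
  L: [c]_L + 2·[h]_L + 2·[g]_L + 2·[μ]_L = (1) + 2·(0) + 2·(1) + 2·(-1) = 1
  T: [c]_T + 2·[h]_T + 2·[g]_T + 2·[μ]_T = (-1) + 2·(-3) + 2·(-2) + 2·(-1) = -13
  Θ: [c]_Θ + 2·[h]_Θ + 2·[g]_Θ + 2·[μ]_Θ = (0) + 2·(-1) + 2·(0) + 2·(0) = -2
Net dimensions [M⁴ L T⁻¹³ Θ⁻²] ≠ [1] — not dimensionless.

no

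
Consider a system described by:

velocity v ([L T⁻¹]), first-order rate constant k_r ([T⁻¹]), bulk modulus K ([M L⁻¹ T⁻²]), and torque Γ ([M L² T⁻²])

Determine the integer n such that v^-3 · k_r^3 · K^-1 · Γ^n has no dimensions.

1

Balance the M exponent: (1)·n from Γ, plus −3·(0) + 3·(0) − (1) = -1 from the rest, must sum to zero.
n − 1 = 0, so n = 1.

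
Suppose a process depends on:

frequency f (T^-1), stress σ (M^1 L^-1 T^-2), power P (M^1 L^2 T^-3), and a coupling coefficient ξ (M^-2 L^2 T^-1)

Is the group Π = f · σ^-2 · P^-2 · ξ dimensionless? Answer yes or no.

Sum the exponent of each base dimension across the product:
  M: [f]_M − 2·[σ]_M − 2·[P]_M + [ξ]_M = (0) − 2·(1) − 2·(1) + (-2) = -6
  L: [f]_L − 2·[σ]_L − 2·[P]_L + [ξ]_L = (0) − 2·(-1) − 2·(2) + (2) = 0
  T: [f]_T − 2·[σ]_T − 2·[P]_T + [ξ]_T = (-1) − 2·(-2) − 2·(-3) + (-1) = 8
Net dimensions [M⁻⁶ T⁸] ≠ [1] — not dimensionless.

no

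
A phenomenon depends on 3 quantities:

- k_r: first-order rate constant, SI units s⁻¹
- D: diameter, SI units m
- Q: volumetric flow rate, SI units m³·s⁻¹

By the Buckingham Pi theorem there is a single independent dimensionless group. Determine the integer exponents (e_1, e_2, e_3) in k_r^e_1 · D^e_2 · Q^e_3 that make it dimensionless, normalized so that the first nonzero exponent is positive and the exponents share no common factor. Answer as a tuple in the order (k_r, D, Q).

L: e_1·(0) + e_2·(1) + e_3·(3) = 0
T: e_1·(-1) + e_2·(0) + e_3·(-1) = 0
Solving this homogeneous linear system for the smallest-integer solution (first nonzero entry positive) gives (1, 3, -1).

(1, 3, -1)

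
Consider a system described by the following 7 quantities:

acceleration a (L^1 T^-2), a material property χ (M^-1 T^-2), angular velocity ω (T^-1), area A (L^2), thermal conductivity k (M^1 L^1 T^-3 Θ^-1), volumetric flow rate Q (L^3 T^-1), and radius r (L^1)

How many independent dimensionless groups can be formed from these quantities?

3

There are 7 variables and 4 base dimensions (M, L, T, Θ).
The dimension matrix has rank 4.
Independent dimensionless groups: 7 − 4 = 3.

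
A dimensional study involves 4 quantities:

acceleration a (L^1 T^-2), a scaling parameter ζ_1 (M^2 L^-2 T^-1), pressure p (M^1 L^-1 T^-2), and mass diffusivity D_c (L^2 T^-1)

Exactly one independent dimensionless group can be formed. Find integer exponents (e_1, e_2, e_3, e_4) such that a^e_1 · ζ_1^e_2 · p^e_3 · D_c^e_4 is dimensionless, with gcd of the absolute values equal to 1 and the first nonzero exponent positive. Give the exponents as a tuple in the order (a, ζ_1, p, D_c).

M: e_1·(0) + e_2·(2) + e_3·(1) + e_4·(0) = 0
L: e_1·(1) + e_2·(-2) + e_3·(-1) + e_4·(2) = 0
T: e_1·(-2) + e_2·(-1) + e_3·(-2) + e_4·(-1) = 0
Solving this homogeneous linear system for the smallest-integer solution (first nonzero entry positive) gives (2, 1, -2, -1).

(2, 1, -2, -1)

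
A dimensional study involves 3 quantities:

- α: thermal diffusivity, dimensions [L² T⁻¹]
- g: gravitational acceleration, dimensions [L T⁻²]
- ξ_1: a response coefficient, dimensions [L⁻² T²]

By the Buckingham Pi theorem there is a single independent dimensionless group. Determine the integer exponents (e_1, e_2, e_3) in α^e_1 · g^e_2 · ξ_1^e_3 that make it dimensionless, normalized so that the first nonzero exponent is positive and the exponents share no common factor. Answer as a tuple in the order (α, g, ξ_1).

L: e_1·(2) + e_2·(1) + e_3·(-2) = 0
T: e_1·(-1) + e_2·(-2) + e_3·(2) = 0
Solving this homogeneous linear system for the smallest-integer solution (first nonzero entry positive) gives (2, 2, 3).

(2, 2, 3)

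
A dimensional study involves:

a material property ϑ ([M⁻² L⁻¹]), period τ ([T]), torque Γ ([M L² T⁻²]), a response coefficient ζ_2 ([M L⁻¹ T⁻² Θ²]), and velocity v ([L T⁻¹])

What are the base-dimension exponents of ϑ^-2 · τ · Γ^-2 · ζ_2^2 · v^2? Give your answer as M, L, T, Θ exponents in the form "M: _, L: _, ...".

Collect each base-dimension exponent across the product:
  M: −2·(-2) + (0) − 2·(1) + 2·(1) + 2·(0) = 4
  L: −2·(-1) + (0) − 2·(2) + 2·(-1) + 2·(1) = -2
  T: −2·(0) + (1) − 2·(-2) + 2·(-2) + 2·(-1) = -1
  Θ: −2·(0) + (0) − 2·(0) + 2·(2) + 2·(0) = 4
So the dimensions are [M⁴ L⁻² T⁻¹ Θ⁴].

M: 4, L: -2, T: -1, Θ: 4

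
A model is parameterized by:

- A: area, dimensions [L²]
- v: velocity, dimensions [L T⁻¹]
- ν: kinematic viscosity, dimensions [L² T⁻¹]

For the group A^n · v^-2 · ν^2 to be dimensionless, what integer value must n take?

-1

Balance the L exponent: (2)·n from A, plus −2·(1) + 2·(2) = 2 from the rest, must sum to zero.
2n + 2 = 0, so n = -1.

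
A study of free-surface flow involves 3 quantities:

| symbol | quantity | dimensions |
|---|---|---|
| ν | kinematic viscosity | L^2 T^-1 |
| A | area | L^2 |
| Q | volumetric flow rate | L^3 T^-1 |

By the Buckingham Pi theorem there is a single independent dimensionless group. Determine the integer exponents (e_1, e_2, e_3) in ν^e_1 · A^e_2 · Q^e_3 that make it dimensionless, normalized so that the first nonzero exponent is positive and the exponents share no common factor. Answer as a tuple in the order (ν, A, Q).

(2, 1, -2)

L: e_1·(2) + e_2·(2) + e_3·(3) = 0
T: e_1·(-1) + e_2·(0) + e_3·(-1) = 0
Solving this homogeneous linear system for the smallest-integer solution (first nonzero entry positive) gives (2, 1, -2).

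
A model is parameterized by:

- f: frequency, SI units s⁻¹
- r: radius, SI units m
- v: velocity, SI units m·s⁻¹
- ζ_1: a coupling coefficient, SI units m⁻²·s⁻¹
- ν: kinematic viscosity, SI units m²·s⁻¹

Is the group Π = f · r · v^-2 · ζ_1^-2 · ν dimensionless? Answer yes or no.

no

Sum the exponent of each base dimension across the product:
  L: [f]_L + [r]_L − 2·[v]_L − 2·[ζ_1]_L + [ν]_L = (0) + (1) − 2·(1) − 2·(-2) + (2) = 5
  T: [f]_T + [r]_T − 2·[v]_T − 2·[ζ_1]_T + [ν]_T = (-1) + (0) − 2·(-1) − 2·(-1) + (-1) = 2
Net dimensions [L⁵ T²] ≠ [1] — not dimensionless.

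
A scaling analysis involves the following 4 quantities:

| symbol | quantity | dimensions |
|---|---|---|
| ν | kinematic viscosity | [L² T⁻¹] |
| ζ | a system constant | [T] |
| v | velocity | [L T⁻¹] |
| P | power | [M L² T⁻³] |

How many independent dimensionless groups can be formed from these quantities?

There are 4 variables and 3 base dimensions (M, L, T).
The dimension matrix has rank 3.
Independent dimensionless groups: 4 − 3 = 1.

1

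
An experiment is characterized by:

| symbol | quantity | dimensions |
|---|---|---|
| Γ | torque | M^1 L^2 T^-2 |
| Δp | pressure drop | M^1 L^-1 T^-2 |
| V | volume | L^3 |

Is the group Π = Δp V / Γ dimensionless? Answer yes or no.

Sum the exponent of each base dimension across the product:
  M: −[Γ]_M + [Δp]_M + [V]_M = −(1) + (1) + (0) = 0
  L: −[Γ]_L + [Δp]_L + [V]_L = −(2) + (-1) + (3) = 0
  T: −[Γ]_T + [Δp]_T + [V]_T = −(-2) + (-2) + (0) = 0
All base exponents vanish — dimensionless.

yes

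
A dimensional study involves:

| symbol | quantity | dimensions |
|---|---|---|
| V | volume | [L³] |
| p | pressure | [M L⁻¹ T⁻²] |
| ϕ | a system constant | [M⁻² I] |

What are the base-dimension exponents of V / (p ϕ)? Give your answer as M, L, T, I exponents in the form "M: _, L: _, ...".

M: 1, L: 4, T: 2, I: -1

Collect each base-dimension exponent across the product:
  M: (0) − (1) − (-2) = 1
  L: (3) − (-1) − (0) = 4
  T: (0) − (-2) − (0) = 2
  I: (0) − (0) − (1) = -1
So the dimensions are [M L⁴ T² I⁻¹].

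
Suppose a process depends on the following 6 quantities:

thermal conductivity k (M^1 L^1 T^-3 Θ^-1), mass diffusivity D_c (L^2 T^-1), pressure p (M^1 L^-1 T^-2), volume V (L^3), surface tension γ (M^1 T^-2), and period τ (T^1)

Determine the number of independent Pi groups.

There are 6 variables and 4 base dimensions (M, L, T, Θ).
The dimension matrix has rank 4.
Independent dimensionless groups: 6 − 4 = 2.

2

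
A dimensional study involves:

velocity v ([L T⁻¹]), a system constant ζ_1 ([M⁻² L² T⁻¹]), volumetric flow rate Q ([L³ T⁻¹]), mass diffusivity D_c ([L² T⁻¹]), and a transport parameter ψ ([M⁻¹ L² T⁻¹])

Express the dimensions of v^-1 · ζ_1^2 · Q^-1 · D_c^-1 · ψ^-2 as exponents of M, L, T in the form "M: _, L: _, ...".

M: -2, L: -6, T: 3

Collect each base-dimension exponent across the product:
  M: −(0) + 2·(-2) − (0) − (0) − 2·(-1) = -2
  L: −(1) + 2·(2) − (3) − (2) − 2·(2) = -6
  T: −(-1) + 2·(-1) − (-1) − (-1) − 2·(-1) = 3
So the dimensions are [M⁻² L⁻⁶ T³].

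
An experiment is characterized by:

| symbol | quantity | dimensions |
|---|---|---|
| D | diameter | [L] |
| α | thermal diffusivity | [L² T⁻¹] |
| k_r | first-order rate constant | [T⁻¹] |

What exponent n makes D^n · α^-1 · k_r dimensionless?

Balance the L exponent: (1)·n from D, plus −(2) + (0) = -2 from the rest, must sum to zero.
n − 2 = 0, so n = 2.

2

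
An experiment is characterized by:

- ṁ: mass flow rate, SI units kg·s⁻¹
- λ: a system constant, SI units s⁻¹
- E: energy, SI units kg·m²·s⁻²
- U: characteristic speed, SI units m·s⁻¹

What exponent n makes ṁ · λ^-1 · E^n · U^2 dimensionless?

Balance the M exponent: (1)·n from E, plus (1) − (0) + 2·(0) = 1 from the rest, must sum to zero.
n + 1 = 0, so n = -1.

-1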